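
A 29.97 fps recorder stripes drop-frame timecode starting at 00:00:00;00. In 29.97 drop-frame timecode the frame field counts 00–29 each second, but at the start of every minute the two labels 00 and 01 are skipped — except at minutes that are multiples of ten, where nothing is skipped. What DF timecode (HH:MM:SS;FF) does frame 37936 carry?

Each 10-minute DF block holds 10 × 60 × 30 − 9 × 2 = 17982 frames. 37936 ÷ 17982 → 2 full blocks, remainder 1972.
Within the partial block the first minute is 1800 frames and each further minute 1798, so 1 further minute boundary passed. Total skipped labels = 18 × 2 + 2 × 1 = 38.
Non-drop label index = 37936 + 38 = 37974; at 30 labels/s that is 00:21:05:24, i.e. DF 00:21:05;24.

00:21:05;24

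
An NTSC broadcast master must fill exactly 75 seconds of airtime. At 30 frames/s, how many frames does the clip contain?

2250 frames

Frames = 75 × 30 = 2250.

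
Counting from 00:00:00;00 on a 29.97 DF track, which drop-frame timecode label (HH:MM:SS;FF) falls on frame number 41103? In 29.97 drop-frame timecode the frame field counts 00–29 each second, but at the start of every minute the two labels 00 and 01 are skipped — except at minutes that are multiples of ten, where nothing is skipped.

Ten DF minutes hold 17982 frames, so frame 41103 lies in block 2 (frames 35964–53945) with 5139 frames into that block.
The block's first minute is 1800 frames and the rest 1798 each; 5139 frames reaches minute 2, so 2 × 18 + 2 × 2 = 40 labels have been skipped so far.
Adding those back, label number 41103 + 40 = 41143 at 30 labels/s is 1371 s + 13 f = 0 h 22 min 51 s frame 13, i.e. 00:22:51;13.

00:22:51;13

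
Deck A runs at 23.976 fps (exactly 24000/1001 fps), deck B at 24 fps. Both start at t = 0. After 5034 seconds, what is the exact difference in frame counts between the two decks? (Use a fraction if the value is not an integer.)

120816/1001 frames

A emits 24000/1001 × 5034 = 120816000/1001 frames; B emits 24 × 5034 = 120816.
Difference = 120816/1001 frames (≈ 120.6953); B is ahead of A.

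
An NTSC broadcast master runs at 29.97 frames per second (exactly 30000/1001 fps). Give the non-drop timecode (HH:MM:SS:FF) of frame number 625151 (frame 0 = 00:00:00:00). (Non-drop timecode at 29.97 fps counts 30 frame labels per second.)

05:47:18:11

625151 ÷ 30 = 20838 full seconds, remainder 11 frames.
20838 s = 5 h 47 min 18 s.
Timecode: 05:47:18:11.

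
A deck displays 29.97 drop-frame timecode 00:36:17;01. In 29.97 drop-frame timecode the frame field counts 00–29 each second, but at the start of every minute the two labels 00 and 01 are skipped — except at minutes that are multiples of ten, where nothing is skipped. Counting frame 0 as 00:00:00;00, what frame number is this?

Complete 10-minute blocks: 3, each 17982 frames → 53946.
Remaining 6 whole minutes in the current block: 1800 + 5 × 1798 = 10790 frames.
Within the current minute: 17 × 30 + 1 − 2 = 509 (labels ;00/;01 skipped at this minute). Total = 53946 + 10790 + 509 = 65245.

65245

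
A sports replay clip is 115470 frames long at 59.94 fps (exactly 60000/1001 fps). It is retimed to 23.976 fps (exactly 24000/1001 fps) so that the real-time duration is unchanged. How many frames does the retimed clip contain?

46188 frames

Target frames = source frames × (target rate / source rate) = 115470 × (24000/1001)/(60000/1001) = 115470 × 2/5 = 46188.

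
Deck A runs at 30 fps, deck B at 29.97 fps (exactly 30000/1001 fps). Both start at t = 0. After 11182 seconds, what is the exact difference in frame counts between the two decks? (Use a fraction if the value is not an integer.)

335460/1001 frames

A emits 30 × 11182 = 335460 frames; B emits 30000/1001 × 11182 = 335460000/1001.
Difference = 335460/1001 frames (≈ 335.1249); B is behind A.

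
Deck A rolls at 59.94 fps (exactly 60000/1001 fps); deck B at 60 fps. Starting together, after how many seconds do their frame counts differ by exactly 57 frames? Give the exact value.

950.95 seconds

The gap grows by |60 − 60000/1001| = 60/1001 frames per second.
Time for a 57-frame gap: 57 ÷ (60/1001) = 950.95 s.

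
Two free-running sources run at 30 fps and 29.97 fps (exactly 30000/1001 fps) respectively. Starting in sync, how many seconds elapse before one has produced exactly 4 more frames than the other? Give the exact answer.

The gap grows by |30000/1001 − 30| = 30/1001 frames per second.
Time for a 4-frame gap: 4 ÷ (30/1001) = 2002/15 s.

2002/15 seconds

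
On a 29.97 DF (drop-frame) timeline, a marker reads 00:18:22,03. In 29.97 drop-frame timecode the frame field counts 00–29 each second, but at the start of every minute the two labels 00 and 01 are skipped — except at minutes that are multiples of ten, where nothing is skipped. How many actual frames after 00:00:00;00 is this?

Complete 10-minute blocks: 1, each 17982 frames → 17982.
Remaining 8 whole minutes in the current block: 1800 + 7 × 1798 = 14386 frames.
Within the current minute: 22 × 30 + 3 − 2 = 661 (labels ;00/;01 skipped at this minute). Total = 17982 + 14386 + 661 = 33029.

33029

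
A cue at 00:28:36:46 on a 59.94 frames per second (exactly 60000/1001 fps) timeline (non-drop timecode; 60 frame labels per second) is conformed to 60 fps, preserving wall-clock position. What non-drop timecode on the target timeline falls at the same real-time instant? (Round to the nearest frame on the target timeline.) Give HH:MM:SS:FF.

Source frame index: (0×3600 + 28×60 + 36) × 60 + 46 = 103006.
Real time: 103006 / (60000/1001) = 51554503/30000 s.
Target frame: (51554503/30000) × (60) = 51554503/500 ≈ 103109.006 → 103109.
At 60 labels/s: frame 103109 → 00:28:38:29.

00:28:38:29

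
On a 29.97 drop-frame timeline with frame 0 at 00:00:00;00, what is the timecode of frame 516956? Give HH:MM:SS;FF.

04:47:29;04

Ten DF minutes hold 17982 frames, so frame 516956 lies in block 28 (frames 503496–521477) with 13460 frames into that block.
The block's first minute is 1800 frames and the rest 1798 each; 13460 frames reaches minute 7, so 28 × 18 + 7 × 2 = 518 labels have been skipped so far.
Adding those back, label number 516956 + 518 = 517474 at 30 labels/s is 17249 s + 4 f = 4 h 47 min 29 s frame 4, i.e. 04:47:29;04.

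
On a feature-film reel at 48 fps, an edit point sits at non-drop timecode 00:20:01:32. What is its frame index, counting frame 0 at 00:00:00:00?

57680

Total seconds to the label: (0 × 3600 + 20 × 60 + 1) = 1201.
Frame index = 1201 × 48 + 32 = 57680.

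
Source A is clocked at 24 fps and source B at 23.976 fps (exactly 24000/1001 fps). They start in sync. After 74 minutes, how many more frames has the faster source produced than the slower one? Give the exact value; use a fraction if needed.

74 min = 4440 s.
A emits 24 × 4440 = 106560 frames; B emits 24000/1001 × 4440 = 106560000/1001.
Difference = 106560/1001 frames (≈ 106.4535); B is behind A.

106560/1001 frames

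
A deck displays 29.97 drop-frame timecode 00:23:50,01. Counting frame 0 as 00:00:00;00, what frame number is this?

As if non-drop at 30 labels/s: (0 × 3600 + 23 × 60 + 50) × 30 + 1 = 42901.
Minute boundaries passed: 23; those not divisible by 10: 23 − 2 = 21; dropped labels = 2 × 21 = 42.
Actual frame index = 42901 − 42 = 42859.

42859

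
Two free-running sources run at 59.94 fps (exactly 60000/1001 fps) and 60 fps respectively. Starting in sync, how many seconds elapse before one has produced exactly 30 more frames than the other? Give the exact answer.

500.5 seconds

The gap grows by |60 − 60000/1001| = 60/1001 frames per second.
Time for a 30-frame gap: 30 ÷ (60/1001) = 500.5 s.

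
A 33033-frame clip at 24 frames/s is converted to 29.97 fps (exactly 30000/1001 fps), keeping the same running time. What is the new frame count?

Target frames = source frames × (target rate / source rate) = 33033 × (30000/1001)/(24) = 33033 × 1250/1001 = 41250.

41250 frames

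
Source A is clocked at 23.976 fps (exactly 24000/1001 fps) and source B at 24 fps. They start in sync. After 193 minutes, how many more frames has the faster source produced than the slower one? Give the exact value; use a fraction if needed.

277920/1001 frames

193 min = 11580 s.
A emits 24000/1001 × 11580 = 277920000/1001 frames; B emits 24 × 11580 = 277920.
Difference = 277920/1001 frames (≈ 277.6424); B is ahead of A.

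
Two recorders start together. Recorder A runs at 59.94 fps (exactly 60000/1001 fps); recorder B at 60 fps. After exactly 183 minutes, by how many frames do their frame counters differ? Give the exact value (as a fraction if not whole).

658800/1001 frames

183 min = 10980 s.
A emits 60000/1001 × 10980 = 658800000/1001 frames; B emits 60 × 10980 = 658800.
Difference = 658800/1001 frames (≈ 658.1419); B is ahead of A.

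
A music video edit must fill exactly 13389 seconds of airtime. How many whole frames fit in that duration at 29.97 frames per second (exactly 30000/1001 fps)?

401268 frames

Frames = 13389 × 30000/1001 = 401670000/1001 ≈ 401268.7313.
Complete frames: 401268.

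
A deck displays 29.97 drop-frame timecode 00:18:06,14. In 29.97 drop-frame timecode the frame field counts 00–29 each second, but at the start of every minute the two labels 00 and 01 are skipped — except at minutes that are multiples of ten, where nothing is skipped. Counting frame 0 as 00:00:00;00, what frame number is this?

32560

Complete 10-minute blocks: 1, each 17982 frames → 17982.
Remaining 8 whole minutes in the current block: 1800 + 7 × 1798 = 14386 frames.
Within the current minute: 6 × 30 + 14 − 2 = 192 (labels ;00/;01 skipped at this minute). Total = 17982 + 14386 + 192 = 32560.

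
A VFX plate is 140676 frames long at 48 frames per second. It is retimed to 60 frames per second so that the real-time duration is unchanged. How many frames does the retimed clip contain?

175845 frames

Target frames = source frames × (target rate / source rate) = 140676 × (60)/(48) = 140676 × 5/4 = 175845.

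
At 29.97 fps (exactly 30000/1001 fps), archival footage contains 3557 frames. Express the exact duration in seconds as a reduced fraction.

3560557/30000 seconds

Running time = 3557 ÷ (30000/1001) = 3557 × 1001/30000 = 3560557/30000 s.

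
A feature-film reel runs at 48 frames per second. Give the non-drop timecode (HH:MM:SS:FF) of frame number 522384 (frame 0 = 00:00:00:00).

03:01:23:00

522384 ÷ 48 = 10883 full seconds, remainder 0 frames.
10883 s = 3 h 1 min 23 s.
Timecode: 03:01:23:00.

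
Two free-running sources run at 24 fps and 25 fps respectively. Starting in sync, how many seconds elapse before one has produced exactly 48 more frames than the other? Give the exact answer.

The gap grows by |25 − 24| = 1 frame per second.
Time for a 48-frame gap: 48 ÷ (1) = 48 s.

48 seconds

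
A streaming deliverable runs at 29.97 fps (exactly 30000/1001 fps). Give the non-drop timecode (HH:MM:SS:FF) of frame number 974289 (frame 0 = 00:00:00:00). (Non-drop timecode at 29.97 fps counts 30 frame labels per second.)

09:01:16:09

974289 ÷ 30 = 32476 full seconds, remainder 9 frames.
32476 s = 9 h 1 min 16 s.
Timecode: 09:01:16:09.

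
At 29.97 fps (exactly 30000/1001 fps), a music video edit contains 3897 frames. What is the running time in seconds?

130.0299 seconds

Running time = 3897 / (30000/1001) = 130.0299 s.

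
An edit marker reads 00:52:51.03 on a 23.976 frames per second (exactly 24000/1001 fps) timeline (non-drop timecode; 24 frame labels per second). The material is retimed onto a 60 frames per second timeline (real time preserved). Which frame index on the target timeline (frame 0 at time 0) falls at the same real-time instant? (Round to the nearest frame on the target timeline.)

Source frame index: (0×3600 + 52×60 + 51) × 24 + 3 = 76107.
Real time: 76107 / (24000/1001) = 25394369/8000 s.
Target frame: (25394369/8000) × (60) = 76183107/400 ≈ 190457.767 → 190458.

frame 190458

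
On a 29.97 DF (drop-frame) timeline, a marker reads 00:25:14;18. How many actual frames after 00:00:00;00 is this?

As if non-drop at 30 labels/s: (0 × 3600 + 25 × 60 + 14) × 30 + 18 = 45438.
Minute boundaries passed: 25; those not divisible by 10: 25 − 2 = 23; dropped labels = 2 × 23 = 46.
Actual frame index = 45438 − 46 = 45392.

45392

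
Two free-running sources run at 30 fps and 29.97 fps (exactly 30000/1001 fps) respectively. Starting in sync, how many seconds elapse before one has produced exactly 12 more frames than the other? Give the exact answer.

400.4 seconds

The gap grows by |30000/1001 − 30| = 30/1001 frames per second.
Time for a 12-frame gap: 12 ÷ (30/1001) = 400.4 s.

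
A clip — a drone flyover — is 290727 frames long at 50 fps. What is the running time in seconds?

5814.54 seconds

Running time = 290727 / (50) = 5814.54 s.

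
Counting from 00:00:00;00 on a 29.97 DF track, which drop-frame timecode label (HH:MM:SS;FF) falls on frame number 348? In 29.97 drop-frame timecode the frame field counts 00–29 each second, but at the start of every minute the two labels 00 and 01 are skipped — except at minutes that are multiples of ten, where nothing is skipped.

00:00:11;18

Ten DF minutes hold 17982 frames, so frame 348 lies in block 0 (frames 0–17981) with 348 frames into that block.
The block's first minute is 1800 frames and the rest 1798 each; 348 frames reaches minute 0, so 0 × 18 + 0 × 2 = 0 labels have been skipped so far.
Adding those back, label number 348 + 0 = 348 at 30 labels/s is 11 s + 18 f = 0 h 0 min 11 s frame 18, i.e. 00:00:11;18.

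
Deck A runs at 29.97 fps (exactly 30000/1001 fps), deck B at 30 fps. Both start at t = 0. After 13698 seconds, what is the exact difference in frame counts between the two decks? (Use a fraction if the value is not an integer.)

410940/1001 frames

A emits 30000/1001 × 13698 = 410940000/1001 frames; B emits 30 × 13698 = 410940.
Difference = 410940/1001 frames (≈ 410.5295); B is ahead of A.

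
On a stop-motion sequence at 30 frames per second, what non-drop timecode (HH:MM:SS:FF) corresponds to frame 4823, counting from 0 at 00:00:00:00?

4823 ÷ 30 = 160 full seconds, remainder 23 frames.
160 s = 0 h 2 min 40 s.
Timecode: 00:02:40:23.

00:02:40:23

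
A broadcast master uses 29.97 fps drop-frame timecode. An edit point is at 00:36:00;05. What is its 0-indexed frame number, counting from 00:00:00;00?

As if non-drop at 30 labels/s: (0 × 3600 + 36 × 60 + 0) × 30 + 5 = 64805.
Minute boundaries passed: 36; those not divisible by 10: 36 − 3 = 33; dropped labels = 2 × 33 = 66.
Actual frame index = 64805 − 66 = 64739.

64739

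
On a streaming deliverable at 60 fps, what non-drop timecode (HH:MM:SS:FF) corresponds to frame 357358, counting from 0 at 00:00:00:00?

01:39:15:58

357358 ÷ 60 = 5955 full seconds, remainder 58 frames.
5955 s = 1 h 39 min 15 s.
Timecode: 01:39:15:58.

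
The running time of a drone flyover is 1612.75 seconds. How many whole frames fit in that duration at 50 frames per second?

80637 frames

Frames = 1612.75 × 50 = 161275/2 ≈ 80637.5000.
Complete frames: 80637.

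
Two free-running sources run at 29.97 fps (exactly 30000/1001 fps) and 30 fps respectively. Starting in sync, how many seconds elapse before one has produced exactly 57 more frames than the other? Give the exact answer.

1901.9 seconds

The gap grows by |30 − 30000/1001| = 30/1001 frames per second.
Time for a 57-frame gap: 57 ÷ (30/1001) = 1901.9 s.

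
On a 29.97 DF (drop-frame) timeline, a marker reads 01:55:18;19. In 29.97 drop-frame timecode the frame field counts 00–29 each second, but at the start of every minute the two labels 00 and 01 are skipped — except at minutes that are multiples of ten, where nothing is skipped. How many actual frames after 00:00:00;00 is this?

Complete 10-minute blocks: 11, each 17982 frames → 197802.
Remaining 5 whole minutes in the current block: 1800 + 4 × 1798 = 8992 frames.
Within the current minute: 18 × 30 + 19 − 2 = 557 (labels ;00/;01 skipped at this minute). Total = 197802 + 8992 + 557 = 207351.

207351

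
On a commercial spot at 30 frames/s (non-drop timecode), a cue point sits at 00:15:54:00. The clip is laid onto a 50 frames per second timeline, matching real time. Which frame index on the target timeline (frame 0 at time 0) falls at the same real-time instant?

Source frame index: (0×3600 + 15×60 + 54) × 30 + 0 = 28620.
Real time: 28620 / (30) = 954 s.
Target frame: (954) × (50) = 47700.

frame 47700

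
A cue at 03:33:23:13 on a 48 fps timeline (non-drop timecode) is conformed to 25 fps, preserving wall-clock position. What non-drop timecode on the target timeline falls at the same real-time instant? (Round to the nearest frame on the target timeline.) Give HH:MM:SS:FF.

03:33:23:07

Source frame index: (3×3600 + 33×60 + 23) × 48 + 13 = 614557.
Real time: 614557 / (48) = 614557/48 s.
Target frame: (614557/48) × (25) = 15363925/48 ≈ 320081.771 → 320082.
At 25 labels/s: frame 320082 → 03:33:23:07.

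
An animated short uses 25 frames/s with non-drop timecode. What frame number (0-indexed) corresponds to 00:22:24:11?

Total seconds to the label: (0 × 3600 + 22 × 60 + 24) = 1344.
Frame index = 1344 × 25 + 11 = 33611.

33611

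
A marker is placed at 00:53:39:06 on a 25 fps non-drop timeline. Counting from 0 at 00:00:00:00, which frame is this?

frame 80481

Total seconds to the label: (0 × 3600 + 53 × 60 + 39) = 3219.
Frame index = 3219 × 25 + 6 = 80481.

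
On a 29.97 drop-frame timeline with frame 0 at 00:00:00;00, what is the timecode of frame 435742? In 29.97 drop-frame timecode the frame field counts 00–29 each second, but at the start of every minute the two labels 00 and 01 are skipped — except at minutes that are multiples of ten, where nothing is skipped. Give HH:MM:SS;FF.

Each 10-minute DF block holds 10 × 60 × 30 − 9 × 2 = 17982 frames. 435742 ÷ 17982 → 24 full blocks, remainder 4174.
Within the partial block the first minute is 1800 frames and each further minute 1798, so 2 further minute boundaries passed. Total skipped labels = 18 × 24 + 2 × 2 = 436.
Non-drop label index = 435742 + 436 = 436178; at 30 labels/s that is 04:02:19:08, i.e. DF 04:02:19;08.

04:02:19;08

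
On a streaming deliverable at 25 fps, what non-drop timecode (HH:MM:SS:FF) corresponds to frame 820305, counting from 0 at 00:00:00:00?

09:06:52:05

820305 ÷ 25 = 32812 full seconds, remainder 5 frames.
32812 s = 9 h 6 min 52 s.
Timecode: 09:06:52:05.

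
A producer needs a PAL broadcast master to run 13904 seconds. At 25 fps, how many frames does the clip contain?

Frames = 13904 × 25 = 347600.

347600 frames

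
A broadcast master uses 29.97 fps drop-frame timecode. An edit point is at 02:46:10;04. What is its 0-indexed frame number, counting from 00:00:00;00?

Complete 10-minute blocks: 16, each 17982 frames → 287712.
Remaining 6 whole minutes in the current block: 1800 + 5 × 1798 = 10790 frames.
Within the current minute: 10 × 30 + 4 − 2 = 302 (labels ;00/;01 skipped at this minute). Total = 287712 + 10790 + 302 = 298804.

298804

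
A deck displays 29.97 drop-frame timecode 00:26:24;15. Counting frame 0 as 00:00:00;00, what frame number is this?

Complete 10-minute blocks: 2, each 17982 frames → 35964.
Remaining 6 whole minutes in the current block: 1800 + 5 × 1798 = 10790 frames.
Within the current minute: 24 × 30 + 15 − 2 = 733 (labels ;00/;01 skipped at this minute). Total = 35964 + 10790 + 733 = 47487.

47487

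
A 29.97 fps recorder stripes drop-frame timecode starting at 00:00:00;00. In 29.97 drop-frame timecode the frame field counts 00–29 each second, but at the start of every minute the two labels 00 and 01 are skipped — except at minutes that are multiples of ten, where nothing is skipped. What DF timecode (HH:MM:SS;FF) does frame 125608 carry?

01:09:51;04

Each 10-minute DF block holds 10 × 60 × 30 − 9 × 2 = 17982 frames. 125608 ÷ 17982 → 6 full blocks, remainder 17716.
Within the partial block the first minute is 1800 frames and each further minute 1798, so 9 further minute boundaries passed. Total skipped labels = 18 × 6 + 2 × 9 = 126.
Non-drop label index = 125608 + 126 = 125734; at 30 labels/s that is 01:09:51:04, i.e. DF 01:09:51;04.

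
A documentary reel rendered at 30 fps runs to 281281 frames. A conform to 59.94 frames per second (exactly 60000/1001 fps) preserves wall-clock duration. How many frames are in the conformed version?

Target frames = source frames × (target rate / source rate) = 281281 × (60000/1001)/(30) = 281281 × 2000/1001 = 562000.

562000 frames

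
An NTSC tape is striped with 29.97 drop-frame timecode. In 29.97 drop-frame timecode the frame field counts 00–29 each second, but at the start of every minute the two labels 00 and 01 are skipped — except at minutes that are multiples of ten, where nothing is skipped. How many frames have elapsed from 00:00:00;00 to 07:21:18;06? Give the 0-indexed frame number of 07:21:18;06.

Complete 10-minute blocks: 44, each 17982 frames → 791208.
Remaining 1 whole minute in the current block: 1800 + 0 × 1798 = 1800 frames.
Within the current minute: 18 × 30 + 6 − 2 = 544 (labels ;00/;01 skipped at this minute). Total = 791208 + 1800 + 544 = 793552.

793552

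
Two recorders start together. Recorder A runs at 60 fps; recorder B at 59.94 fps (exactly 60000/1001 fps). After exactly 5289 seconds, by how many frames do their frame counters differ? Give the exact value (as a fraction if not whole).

A emits 60 × 5289 = 317340 frames; B emits 60000/1001 × 5289 = 317340000/1001.
Difference = 317340/1001 frames (≈ 317.0230); B is behind A.

317340/1001 frames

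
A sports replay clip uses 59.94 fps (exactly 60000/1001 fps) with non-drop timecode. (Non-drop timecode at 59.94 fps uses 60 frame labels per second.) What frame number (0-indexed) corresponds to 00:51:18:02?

184682

Total seconds to the label: (0 × 3600 + 51 × 60 + 18) = 3078.
Frame index = 3078 × 60 + 2 = 184682.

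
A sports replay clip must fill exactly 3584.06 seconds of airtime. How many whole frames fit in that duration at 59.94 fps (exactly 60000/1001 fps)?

214828 frames

Frames = 3584.06 × 60000/1001 = 215043600/1001 ≈ 214828.7712.
Complete frames: 214828.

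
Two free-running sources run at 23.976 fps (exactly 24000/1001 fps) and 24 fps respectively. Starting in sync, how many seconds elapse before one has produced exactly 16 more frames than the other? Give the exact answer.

2002/3 seconds

The gap grows by |24 − 24000/1001| = 24/1001 frames per second.
Time for a 16-frame gap: 16 ÷ (24/1001) = 2002/3 s.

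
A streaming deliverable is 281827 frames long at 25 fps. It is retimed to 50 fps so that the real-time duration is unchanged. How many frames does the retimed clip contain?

563654 frames

Frames at target rate = 281827 × (50) / (25) = 563654.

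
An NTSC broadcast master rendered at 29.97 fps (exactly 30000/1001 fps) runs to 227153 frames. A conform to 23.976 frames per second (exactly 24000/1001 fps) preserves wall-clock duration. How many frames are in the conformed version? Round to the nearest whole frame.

181722 frames

Frames at target rate = 227153 × (24000/1001) / (30000/1001) = 908612/5 ≈ 181722.400.
Nearest whole frame: 181722.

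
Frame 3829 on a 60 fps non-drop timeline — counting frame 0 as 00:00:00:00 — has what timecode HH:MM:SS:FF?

00:01:03:49

3829 ÷ 60 = 63 full seconds, remainder 49 frames.
63 s = 0 h 1 min 3 s.
Timecode: 00:01:03:49.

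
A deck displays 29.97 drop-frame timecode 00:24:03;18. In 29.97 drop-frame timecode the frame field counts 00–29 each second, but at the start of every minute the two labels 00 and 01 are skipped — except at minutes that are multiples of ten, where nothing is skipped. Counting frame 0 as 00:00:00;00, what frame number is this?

43264

Complete 10-minute blocks: 2, each 17982 frames → 35964.
Remaining 4 whole minutes in the current block: 1800 + 3 × 1798 = 7194 frames.
Within the current minute: 3 × 30 + 18 − 2 = 106 (labels ;00/;01 skipped at this minute). Total = 35964 + 7194 + 106 = 43264.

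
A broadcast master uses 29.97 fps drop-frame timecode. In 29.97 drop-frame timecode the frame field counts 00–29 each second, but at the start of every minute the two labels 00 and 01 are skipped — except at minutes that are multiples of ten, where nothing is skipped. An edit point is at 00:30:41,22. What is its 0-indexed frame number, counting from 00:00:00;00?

55198

As if non-drop at 30 labels/s: (0 × 3600 + 30 × 60 + 41) × 30 + 22 = 55252.
Minute boundaries passed: 30; those not divisible by 10: 30 − 3 = 27; dropped labels = 2 × 27 = 54.
Actual frame index = 55252 − 54 = 55198.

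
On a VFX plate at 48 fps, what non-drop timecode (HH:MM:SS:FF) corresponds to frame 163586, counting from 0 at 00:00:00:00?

00:56:48:02

163586 ÷ 48 = 3408 full seconds, remainder 2 frames.
3408 s = 0 h 56 min 48 s.
Timecode: 00:56:48:02.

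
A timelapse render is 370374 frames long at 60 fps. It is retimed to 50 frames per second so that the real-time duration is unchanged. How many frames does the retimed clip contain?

Frames at target rate = 370374 × (50) / (60) = 308645.

308645 frames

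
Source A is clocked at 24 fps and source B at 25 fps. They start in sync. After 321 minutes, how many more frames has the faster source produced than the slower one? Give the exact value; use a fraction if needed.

321 min = 19260 s.
A emits 24 × 19260 = 462240 frames; B emits 25 × 19260 = 481500.
Difference = 19260 frames; B is ahead of A.

19260 frames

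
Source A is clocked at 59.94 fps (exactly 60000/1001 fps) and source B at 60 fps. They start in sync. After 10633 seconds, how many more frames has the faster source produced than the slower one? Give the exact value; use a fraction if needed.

A emits 60000/1001 × 10633 = 91140000/143 frames; B emits 60 × 10633 = 637980.
Difference = 91140/143 frames (≈ 637.3427); B is ahead of A.

91140/143 frames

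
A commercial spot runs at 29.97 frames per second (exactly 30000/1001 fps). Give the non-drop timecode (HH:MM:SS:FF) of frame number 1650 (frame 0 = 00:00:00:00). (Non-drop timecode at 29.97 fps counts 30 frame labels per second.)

1650 ÷ 30 = 55 full seconds, remainder 0 frames.
55 s = 0 h 0 min 55 s.
Timecode: 00:00:55:00.

00:00:55:00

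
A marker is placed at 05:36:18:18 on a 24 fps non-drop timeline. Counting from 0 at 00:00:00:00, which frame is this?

484290

Total seconds to the label: (5 × 3600 + 36 × 60 + 18) = 20178.
Frame index = 20178 × 24 + 18 = 484290.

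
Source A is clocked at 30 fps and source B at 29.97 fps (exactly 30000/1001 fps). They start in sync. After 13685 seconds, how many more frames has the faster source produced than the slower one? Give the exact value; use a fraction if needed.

58650/143 frames

A emits 30 × 13685 = 410550 frames; B emits 30000/1001 × 13685 = 58650000/143.
Difference = 58650/143 frames (≈ 410.1399); B is behind A.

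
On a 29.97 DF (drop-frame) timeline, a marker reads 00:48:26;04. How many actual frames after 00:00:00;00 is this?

As if non-drop at 30 labels/s: (0 × 3600 + 48 × 60 + 26) × 30 + 4 = 87184.
Minute boundaries passed: 48; those not divisible by 10: 48 − 4 = 44; dropped labels = 2 × 44 = 88.
Actual frame index = 87184 − 88 = 87096.

87096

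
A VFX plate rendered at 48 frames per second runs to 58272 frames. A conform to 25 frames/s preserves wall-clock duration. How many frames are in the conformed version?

30350 frames

Target frames = source frames × (target rate / source rate) = 58272 × (25)/(48) = 58272 × 25/48 = 30350.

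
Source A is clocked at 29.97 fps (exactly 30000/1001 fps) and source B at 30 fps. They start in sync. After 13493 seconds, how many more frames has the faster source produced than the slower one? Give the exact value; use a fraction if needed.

A emits 30000/1001 × 13493 = 404790000/1001 frames; B emits 30 × 13493 = 404790.
Difference = 404790/1001 frames (≈ 404.3856); B is ahead of A.

404790/1001 frames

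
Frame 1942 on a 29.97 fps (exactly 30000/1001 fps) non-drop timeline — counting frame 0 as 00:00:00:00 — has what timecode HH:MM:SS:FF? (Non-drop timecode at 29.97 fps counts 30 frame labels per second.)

00:01:04:22

1942 ÷ 30 = 64 full seconds, remainder 22 frames.
64 s = 0 h 1 min 4 s.
Timecode: 00:01:04:22.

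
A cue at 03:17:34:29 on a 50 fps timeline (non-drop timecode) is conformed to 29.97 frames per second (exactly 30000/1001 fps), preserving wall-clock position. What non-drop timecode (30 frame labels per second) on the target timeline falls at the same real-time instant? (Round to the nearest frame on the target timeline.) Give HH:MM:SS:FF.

Source frame index: (3×3600 + 17×60 + 34) × 50 + 29 = 592729.
Real time: 592729 / (50) = 592729/50 s.
Target frame: (592729/50) × (30000/1001) = 355637400/1001 ≈ 355282.118 → 355282.
At 30 labels/s: frame 355282 → 03:17:22:22.

03:17:22:22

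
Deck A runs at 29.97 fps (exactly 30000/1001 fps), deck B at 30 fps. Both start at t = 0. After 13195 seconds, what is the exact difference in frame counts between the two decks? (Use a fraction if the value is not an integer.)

4350/11 frames

A emits 30000/1001 × 13195 = 4350000/11 frames; B emits 30 × 13195 = 395850.
Difference = 4350/11 frames (≈ 395.4545); B is ahead of A.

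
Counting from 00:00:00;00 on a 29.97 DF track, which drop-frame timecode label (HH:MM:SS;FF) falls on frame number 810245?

Ten DF minutes hold 17982 frames, so frame 810245 lies in block 45 (frames 809190–827171) with 1055 frames into that block.
The block's first minute is 1800 frames and the rest 1798 each; 1055 frames reaches minute 0, so 45 × 18 + 0 × 2 = 810 labels have been skipped so far.
Adding those back, label number 810245 + 810 = 811055 at 30 labels/s is 27035 s + 5 f = 7 h 30 min 35 s frame 5, i.e. 07:30:35;05.

07:30:35;05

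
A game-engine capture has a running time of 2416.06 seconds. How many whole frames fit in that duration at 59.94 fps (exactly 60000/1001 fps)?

Frames = 2416.06 × 60000/1001 = 144963600/1001 ≈ 144818.7812.
Complete frames: 144818.

144818 frames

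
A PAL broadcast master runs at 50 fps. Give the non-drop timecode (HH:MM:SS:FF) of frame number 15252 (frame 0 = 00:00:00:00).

00:05:05:02

15252 ÷ 50 = 305 full seconds, remainder 2 frames.
305 s = 0 h 5 min 5 s.
Timecode: 00:05:05:02.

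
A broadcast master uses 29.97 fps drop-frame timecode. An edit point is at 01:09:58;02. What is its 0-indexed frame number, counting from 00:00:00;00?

125816

As if non-drop at 30 labels/s: (1 × 3600 + 9 × 60 + 58) × 30 + 2 = 125942.
Minute boundaries passed: 69; those not divisible by 10: 69 − 6 = 63; dropped labels = 2 × 63 = 126.
Actual frame index = 125942 − 126 = 125816.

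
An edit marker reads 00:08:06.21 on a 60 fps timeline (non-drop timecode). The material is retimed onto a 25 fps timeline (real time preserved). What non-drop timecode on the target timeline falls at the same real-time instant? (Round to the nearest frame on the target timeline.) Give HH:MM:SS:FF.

Source frame index: (0×3600 + 8×60 + 6) × 60 + 21 = 29181.
Real time: 29181 / (60) = 9727/20 s.
Target frame: (9727/20) × (25) = 48635/4 ≈ 12158.750 → 12159.
At 25 labels/s: frame 12159 → 00:08:06:09.

00:08:06:09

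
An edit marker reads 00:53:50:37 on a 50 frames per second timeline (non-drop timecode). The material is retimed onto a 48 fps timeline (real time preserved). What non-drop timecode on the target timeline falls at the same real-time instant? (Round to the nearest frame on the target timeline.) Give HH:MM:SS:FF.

00:53:50:36

Source frame index: (0×3600 + 53×60 + 50) × 50 + 37 = 161537.
Real time: 161537 / (50) = 161537/50 s.
Target frame: (161537/50) × (48) = 3876888/25 ≈ 155075.520 → 155076.
At 48 labels/s: frame 155076 → 00:53:50:36.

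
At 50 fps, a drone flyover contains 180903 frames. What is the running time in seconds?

Running time = 180903 / (50) = 3618.06 s.

3618.06 seconds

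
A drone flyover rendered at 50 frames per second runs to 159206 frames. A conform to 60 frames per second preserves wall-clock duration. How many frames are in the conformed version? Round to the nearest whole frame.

191047 frames

Frames at target rate = 159206 × (60) / (50) = 955236/5 ≈ 191047.200.
Nearest whole frame: 191047.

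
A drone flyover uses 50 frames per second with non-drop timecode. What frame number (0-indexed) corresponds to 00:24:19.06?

72956

Total seconds to the label: (0 × 3600 + 24 × 60 + 19) = 1459.
Frame index = 1459 × 50 + 6 = 72956.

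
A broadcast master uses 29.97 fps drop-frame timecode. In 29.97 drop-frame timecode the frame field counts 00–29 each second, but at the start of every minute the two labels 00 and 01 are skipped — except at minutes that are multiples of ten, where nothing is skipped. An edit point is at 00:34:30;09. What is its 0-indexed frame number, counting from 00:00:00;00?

62047

Complete 10-minute blocks: 3, each 17982 frames → 53946.
Remaining 4 whole minutes in the current block: 1800 + 3 × 1798 = 7194 frames.
Within the current minute: 30 × 30 + 9 − 2 = 907 (labels ;00/;01 skipped at this minute). Total = 53946 + 7194 + 907 = 62047.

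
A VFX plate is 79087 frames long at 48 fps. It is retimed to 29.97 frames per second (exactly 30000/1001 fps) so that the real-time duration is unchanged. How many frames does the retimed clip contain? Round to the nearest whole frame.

49380 frames

Frames at target rate = 79087 × (30000/1001) / (48) = 49429375/1001 ≈ 49379.995.
Nearest whole frame: 49380.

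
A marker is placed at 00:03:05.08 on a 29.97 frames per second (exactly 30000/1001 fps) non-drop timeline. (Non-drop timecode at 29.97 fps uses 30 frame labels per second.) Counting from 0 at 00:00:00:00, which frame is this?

5558

Total seconds to the label: (0 × 3600 + 3 × 60 + 5) = 185.
Frame index = 185 × 30 + 8 = 5558.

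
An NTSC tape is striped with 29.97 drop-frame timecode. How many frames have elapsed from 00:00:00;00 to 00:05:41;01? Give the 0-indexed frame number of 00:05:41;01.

10221

As if non-drop at 30 labels/s: (0 × 3600 + 5 × 60 + 41) × 30 + 1 = 10231.
Minute boundaries passed: 5; those not divisible by 10: 5 − 0 = 5; dropped labels = 2 × 5 = 10.
Actual frame index = 10231 − 10 = 10221.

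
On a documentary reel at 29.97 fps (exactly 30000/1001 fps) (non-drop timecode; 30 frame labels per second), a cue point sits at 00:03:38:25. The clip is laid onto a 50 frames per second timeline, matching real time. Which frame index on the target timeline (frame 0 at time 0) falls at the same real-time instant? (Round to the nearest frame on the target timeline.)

frame 10953

Source frame index: (0×3600 + 3×60 + 38) × 30 + 25 = 6565.
Real time: 6565 / (30000/1001) = 1314313/6000 s.
Target frame: (1314313/6000) × (50) = 1314313/120 ≈ 10952.608 → 10953.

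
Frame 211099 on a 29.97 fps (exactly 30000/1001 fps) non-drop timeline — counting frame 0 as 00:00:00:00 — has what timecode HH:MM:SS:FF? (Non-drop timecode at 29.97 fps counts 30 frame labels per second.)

01:57:16:19

211099 ÷ 30 = 7036 full seconds, remainder 19 frames.
7036 s = 1 h 57 min 16 s.
Timecode: 01:57:16:19.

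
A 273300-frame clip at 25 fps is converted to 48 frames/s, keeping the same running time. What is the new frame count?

Target frames = source frames × (target rate / source rate) = 273300 × (48)/(25) = 273300 × 48/25 = 524736.

524736 frames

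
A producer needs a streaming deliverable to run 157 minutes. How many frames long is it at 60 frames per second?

565200 frames

157 min = 9420 s.
Frames = 9420 × 60 = 565200.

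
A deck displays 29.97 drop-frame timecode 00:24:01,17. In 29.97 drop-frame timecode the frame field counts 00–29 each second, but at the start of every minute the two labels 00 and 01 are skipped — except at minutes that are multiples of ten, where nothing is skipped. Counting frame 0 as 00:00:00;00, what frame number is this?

Complete 10-minute blocks: 2, each 17982 frames → 35964.
Remaining 4 whole minutes in the current block: 1800 + 3 × 1798 = 7194 frames.
Within the current minute: 1 × 30 + 17 − 2 = 45 (labels ;00/;01 skipped at this minute). Total = 35964 + 7194 + 45 = 43203.

43203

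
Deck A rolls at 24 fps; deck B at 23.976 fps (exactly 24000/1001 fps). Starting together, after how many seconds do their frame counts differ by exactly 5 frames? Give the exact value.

5005/24 seconds

The gap grows by |24000/1001 − 24| = 24/1001 frames per second.
Time for a 5-frame gap: 5 ÷ (24/1001) = 5005/24 s.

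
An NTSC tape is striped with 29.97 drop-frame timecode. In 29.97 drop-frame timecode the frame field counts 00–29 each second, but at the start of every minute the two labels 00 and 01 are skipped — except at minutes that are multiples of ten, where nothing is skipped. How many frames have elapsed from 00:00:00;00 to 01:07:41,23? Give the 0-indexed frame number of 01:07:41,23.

As if non-drop at 30 labels/s: (1 × 3600 + 7 × 60 + 41) × 30 + 23 = 121853.
Minute boundaries passed: 67; those not divisible by 10: 67 − 6 = 61; dropped labels = 2 × 61 = 122.
Actual frame index = 121853 − 122 = 121731.

121731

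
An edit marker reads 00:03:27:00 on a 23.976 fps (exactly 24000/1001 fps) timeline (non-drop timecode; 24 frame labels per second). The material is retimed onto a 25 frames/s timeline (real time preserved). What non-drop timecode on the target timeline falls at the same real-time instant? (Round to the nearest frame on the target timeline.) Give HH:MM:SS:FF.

Source frame index: (0×3600 + 3×60 + 27) × 24 + 0 = 4968.
Real time: 4968 / (24000/1001) = 207207/1000 s.
Target frame: (207207/1000) × (25) = 207207/40 ≈ 5180.175 → 5180.
At 25 labels/s: frame 5180 → 00:03:27:05.

00:03:27:05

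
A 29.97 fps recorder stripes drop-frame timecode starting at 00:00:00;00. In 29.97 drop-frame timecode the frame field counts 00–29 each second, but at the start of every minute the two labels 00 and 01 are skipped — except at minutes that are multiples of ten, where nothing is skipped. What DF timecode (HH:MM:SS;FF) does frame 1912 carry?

Ten DF minutes hold 17982 frames, so frame 1912 lies in block 0 (frames 0–17981) with 1912 frames into that block.
The block's first minute is 1800 frames and the rest 1798 each; 1912 frames reaches minute 1, so 0 × 18 + 1 × 2 = 2 labels have been skipped so far.
Adding those back, label number 1912 + 2 = 1914 at 30 labels/s is 63 s + 24 f = 0 h 1 min 3 s frame 24, i.e. 00:01:03;24.

00:01:03;24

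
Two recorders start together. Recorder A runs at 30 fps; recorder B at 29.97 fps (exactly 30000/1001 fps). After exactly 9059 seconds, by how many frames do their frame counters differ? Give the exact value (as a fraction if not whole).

271770/1001 frames

A emits 30 × 9059 = 271770 frames; B emits 30000/1001 × 9059 = 271770000/1001.
Difference = 271770/1001 frames (≈ 271.4985); B is behind A.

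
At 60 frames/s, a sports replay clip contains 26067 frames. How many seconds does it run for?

Running time = 26067 / (60) = 434.45 s.

434.45 seconds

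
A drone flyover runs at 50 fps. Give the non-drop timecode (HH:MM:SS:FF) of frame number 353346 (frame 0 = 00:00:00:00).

353346 ÷ 50 = 7066 full seconds, remainder 46 frames.
7066 s = 1 h 57 min 46 s.
Timecode: 01:57:46:46.

01:57:46:46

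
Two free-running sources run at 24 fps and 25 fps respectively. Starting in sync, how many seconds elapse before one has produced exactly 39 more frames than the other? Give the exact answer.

39 seconds

The gap grows by |25 − 24| = 1 frame per second.
Time for a 39-frame gap: 39 ÷ (1) = 39 s.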